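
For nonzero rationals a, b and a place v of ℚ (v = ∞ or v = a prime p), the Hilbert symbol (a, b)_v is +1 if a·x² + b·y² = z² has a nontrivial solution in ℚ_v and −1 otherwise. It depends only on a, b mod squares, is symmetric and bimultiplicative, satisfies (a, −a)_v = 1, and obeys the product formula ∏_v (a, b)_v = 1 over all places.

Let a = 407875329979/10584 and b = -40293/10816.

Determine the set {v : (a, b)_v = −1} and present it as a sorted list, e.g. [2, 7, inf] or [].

[2, 3, 29, 37]

(a, b) ≡ (10577634, -37) mod (ℚ^×)²; places V = {2, 3, 7, 11, 13, 29, 31, 37, 53, ∞}.
(a,b)_13: α=2, u≡5; β=-2, v≡6 (mod 13); (5|13)=-1, (6|13)=-1; sign (−1)^0·-1^-2·-1^2 = +1.
(a,b)_7: α=-2, u≡2; β=0, v≡6 (mod 7); (2|7)=+1, (6|7)=-1; sign (−1)^0·+1^0·-1^-2 = +1.
(a,b)_53: α=1, u≡21; β=0, v≡10 (mod 53); (21|53)=-1, (10|53)=+1; sign (−1)^0·-1^0·+1^1 = +1.
(a,b)_37: α=3, u≡35; β=1, v≡11 (mod 37); (35|37)=-1, (11|37)=+1; sign (−1)^0·-1^1·+1^3 = -1.
(a,b)_∞: sgn(10577634)=+, sgn(-37)=−, so +1.
(a,b)_3: α=-3, u≡2; β=2, v≡2 (mod 3); (2|3)=-1, (2|3)=-1; sign (−1)^0·-1^2·-1^-3 = -1.
(a,b)_2: α=-3, β=-6; u≡1, v≡3 (mod 8); ε(u)ε(v)=0·1, αω(v)=-3·1, βω(u)=-6·0; sum ≡ 1  ⇒  -1.
(a,b)_11: α=0, u≡9; β=2, v≡10 (mod 11); (9|11)=+1, (10|11)=-1; sign (−1)^0·+1^2·-1^0 = +1.
(a,b)_31: α=1, u≡14; β=0, v≡8 (mod 31); (14|31)=+1, (8|31)=+1; sign (−1)^0·+1^0·+1^1 = +1.
(a,b)_29: α=1, u≡7; β=0, v≡12 (mod 29); (7|29)=+1, (12|29)=-1; sign (−1)^0·+1^0·-1^1 = -1.
Ram(10577634, -37) = {2, 3, 29, 37}; no ℚ_2-point on the conic.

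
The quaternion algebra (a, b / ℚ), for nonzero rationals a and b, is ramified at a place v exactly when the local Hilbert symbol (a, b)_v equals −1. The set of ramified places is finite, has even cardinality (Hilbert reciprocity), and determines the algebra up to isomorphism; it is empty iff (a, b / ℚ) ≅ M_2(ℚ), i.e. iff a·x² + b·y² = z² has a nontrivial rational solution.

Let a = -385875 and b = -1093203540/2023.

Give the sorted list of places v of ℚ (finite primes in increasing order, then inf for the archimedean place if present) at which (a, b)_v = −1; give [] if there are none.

(a, b) ≡ (-35, -1155) mod (ℚ^×)²; places V = {2, 3, 5, 7, 11, 13, 17, ∞}.
(a,b)_3: α=2, u≡1; β=5, v≡2 (mod 3); (1|3)=+1, (2|3)=-1; sign (−1)^0·+1^5·-1^2 = +1.
(a,b)_13: α=0, u≡4; β=2, v≡11 (mod 13); (4|13)=+1, (11|13)=-1; sign (−1)^0·+1^2·-1^0 = +1.
(a,b)_11: α=0, u≡5; β=3, v≡3 (mod 11); (5|11)=+1, (3|11)=+1; sign (−1)^0·+1^3·+1^0 = +1.
(a,b)_7: α=3, u≡2; β=-1, v≡6 (mod 7); (2|7)=+1, (6|7)=-1; sign (−1)^1·+1^-1·-1^3 = +1.
(a,b)_17: α=0, u≡8; β=-2, v≡1 (mod 17); (8|17)=+1, (1|17)=+1; sign (−1)^0·+1^-2·+1^0 = +1.
(a,b)_5: α=3, u≡3; β=1, v≡4 (mod 5); (3|5)=-1, (4|5)=+1; sign (−1)^0·-1^1·+1^3 = -1.
(a,b)_∞: sgn(-35)=−, sgn(-1155)=−, so -1.
(a,b)_2: α=0, β=2; u≡5, v≡5 (mod 8); ε(u)ε(v)=0·0, αω(v)=0·1, βω(u)=2·1; sum ≡ 0  ⇒  +1.
Ram(-35, -1155) = {5, ∞}; no ℚ_5-point on the conic.

[5, inf]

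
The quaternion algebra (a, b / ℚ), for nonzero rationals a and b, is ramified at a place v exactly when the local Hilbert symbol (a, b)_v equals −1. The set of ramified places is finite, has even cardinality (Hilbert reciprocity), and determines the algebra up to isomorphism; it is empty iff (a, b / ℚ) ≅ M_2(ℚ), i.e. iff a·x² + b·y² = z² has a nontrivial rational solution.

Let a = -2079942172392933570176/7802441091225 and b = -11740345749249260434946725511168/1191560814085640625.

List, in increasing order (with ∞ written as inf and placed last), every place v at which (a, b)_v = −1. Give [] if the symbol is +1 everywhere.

(a, b) ≡ (-26, -17) mod (ℚ^×)²; places V = {2, 3, 5, 7, 11, 13, 17, 19, 43, ∞}.
(a,b)_7: α=12, u≡1; β=20, v≡1 (mod 7); (1|7)=+1, (1|7)=+1; sign (−1)^0·+1^20·+1^12 = +1.
(a,b)_3: α=-10, u≡1; β=-16, v≡1 (mod 3); (1|3)=+1, (1|3)=+1; sign (−1)^0·+1^-16·+1^-10 = +1.
(a,b)_∞: sgn(-26)=−, sgn(-17)=−, so -1.
(a,b)_11: α=-4, u≡8; β=-6, v≡5 (mod 11); (8|11)=-1, (5|11)=+1; sign (−1)^0·-1^-6·+1^-4 = +1.
(a,b)_19: α=-2, u≡10; β=0, v≡8 (mod 19); (10|19)=-1, (8|19)=-1; sign (−1)^0·-1^0·-1^-2 = +1.
(a,b)_17: α=2, u≡9; β=3, v≡13 (mod 17); (9|17)=+1, (13|17)=+1; sign (−1)^0·+1^3·+1^2 = +1.
(a,b)_2: α=7, β=20; u≡3, v≡7 (mod 8); ε(u)ε(v)=1·1, αω(v)=7·0, βω(u)=20·1; sum ≡ 1  ⇒  -1.
(a,b)_5: α=-2, u≡1; β=-6, v≡2 (mod 5); (1|5)=+1, (2|5)=-1; sign (−1)^0·+1^-6·-1^-2 = +1.
(a,b)_43: α=2, u≡17; β=0, v≡34 (mod 43); (17|43)=+1, (34|43)=-1; sign (−1)^0·+1^0·-1^2 = +1.
(a,b)_13: α=3, u≡5; β=4, v≡9 (mod 13); (5|13)=-1, (9|13)=+1; sign (−1)^0·-1^4·+1^3 = +1.
(-26, -17 / ℚ) ramifies at {2, ∞}: a division algebra.

[2, inf]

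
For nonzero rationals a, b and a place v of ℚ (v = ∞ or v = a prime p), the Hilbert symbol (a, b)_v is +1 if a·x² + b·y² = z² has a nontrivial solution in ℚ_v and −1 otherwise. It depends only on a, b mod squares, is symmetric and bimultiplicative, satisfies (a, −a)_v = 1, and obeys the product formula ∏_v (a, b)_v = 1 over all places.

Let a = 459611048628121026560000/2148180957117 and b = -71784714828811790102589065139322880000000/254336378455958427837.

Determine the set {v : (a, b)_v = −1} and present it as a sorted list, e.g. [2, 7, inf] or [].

(a, b) ≡ (243542, -1235) mod (ℚ^×)²; places V = {2, 3, 5, 7, 11, 13, 17, 19, 23, 29, 31, 47, ∞}.
(a,b)_17: α=1, u≡5; β=2, v≡5 (mod 17); (5|17)=-1, (5|17)=-1; sign (−1)^0·-1^2·-1^1 = -1.
(a,b)_31: α=-4, u≡29; β=-6, v≡25 (mod 31); (29|31)=-1, (25|31)=+1; sign (−1)^0·-1^-6·+1^-4 = +1.
(a,b)_2: α=17, β=26; u≡3, v≡5 (mod 8); ε(u)ε(v)=1·0, αω(v)=17·1, βω(u)=26·1; sum ≡ 1  ⇒  -1.
(a,b)_19: α=3, u≡2; β=5, v≡6 (mod 19); (2|19)=-1, (6|19)=+1; sign (−1)^1·-1^5·+1^3 = +1.
(a,b)_5: α=4, u≡3; β=7, v≡3 (mod 5); (3|5)=-1, (3|5)=-1; sign (−1)^0·-1^7·-1^4 = -1.
(a,b)_47: α=-2, u≡39; β=-2, v≡3 (mod 47); (39|47)=-1, (3|47)=+1; sign (−1)^0·-1^-2·+1^-2 = +1.
(a,b)_∞: sgn(243542)=+, sgn(-1235)=−, so +1.
(a,b)_29: α=1, u≡26; β=2, v≡27 (mod 29); (26|29)=-1, (27|29)=-1; sign (−1)^0·-1^2·-1^1 = -1.
(a,b)_3: α=-4, u≡2; β=-10, v≡1 (mod 3); (2|3)=-1, (1|3)=+1; sign (−1)^0·-1^-10·+1^-4 = +1.
(a,b)_11: α=2, u≡6; β=2, v≡6 (mod 11); (6|11)=-1, (6|11)=-1; sign (−1)^0·-1^2·-1^2 = +1.
(a,b)_23: α=4, u≡6; β=8, v≡17 (mod 23); (6|23)=+1, (17|23)=-1; sign (−1)^0·+1^8·-1^4 = +1.
(a,b)_7: α=2, u≡5; β=4, v≡4 (mod 7); (5|7)=-1, (4|7)=+1; sign (−1)^0·-1^4·+1^2 = +1.
(a,b)_13: α=-1, u≡9; β=-3, v≡4 (mod 13); (9|13)=+1, (4|13)=+1; sign (−1)^0·+1^-3·+1^-1 = +1.
|Ram(243542, -1235)| = 4, even; anisotropic at {2, 5, 17, 29}.

[2, 5, 17, 29]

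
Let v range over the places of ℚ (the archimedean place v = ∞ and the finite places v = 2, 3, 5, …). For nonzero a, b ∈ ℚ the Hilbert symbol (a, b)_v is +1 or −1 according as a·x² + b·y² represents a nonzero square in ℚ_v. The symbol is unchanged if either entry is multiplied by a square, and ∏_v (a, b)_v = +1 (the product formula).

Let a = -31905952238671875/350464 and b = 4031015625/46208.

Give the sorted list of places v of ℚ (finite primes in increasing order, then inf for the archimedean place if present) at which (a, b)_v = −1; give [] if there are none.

Mod squares: a ≡ -121771, b ≡ 130. Check v ∈ {∞, 2, 3, 5, 7, 13, 17, 19, 29, 37}.
v=∞: -121771 < 0 and 130 > 0  ⇒  (a,b)_∞ = +1.
v=5: a=5^8·(≡1), b=5^7·(≡4) mod 5; (1|5)=+1, (4|5)=+1; (−1)^{8·7·2}·(+1)^7·(+1)^8 = +1.
v=37: a=37^-2·(≡3), b=37^0·(≡13) mod 37; (3|37)=+1, (13|37)=-1; (−1)^{-2·0·18}·(+1)^0·(-1)^-2 = +1.
v=29: a=29^1·(≡20), b=29^0·(≡10) mod 29; (20|29)=+1, (10|29)=-1; (−1)^{1·0·14}·(+1)^0·(-1)^1 = -1.
v=7: a=7^2·(≡1), b=7^2·(≡1) mod 7; (1|7)=+1, (1|7)=+1; (−1)^{2·2·3}·(+1)^2·(+1)^2 = +1.
v=13: a=13^3·(≡5), b=13^1·(≡1) mod 13; (5|13)=-1, (1|13)=+1; (−1)^{3·1·6}·(-1)^1·(+1)^3 = -1.
v=2: v_2(a)=-8, v_2(b)=-7; units ≡ 5, 1 (mod 8); ε·ε+αω+βω = 0·0+-8·0+-7·1 ≡ 1  ⇒  (a,b)_2 = -1.
v=3: a=3^4·(≡2), b=3^4·(≡1) mod 3; (2|3)=-1, (1|3)=+1; (−1)^{4·4·1}·(-1)^4·(+1)^4 = +1.
v=19: a=19^1·(≡2), b=19^-2·(≡11) mod 19; (2|19)=-1, (11|19)=+1; (−1)^{1·-2·9}·(-1)^-2·(+1)^1 = +1.
v=17: a=17^1·(≡6), b=17^0·(≡10) mod 17; (6|17)=-1, (10|17)=-1; (−1)^{1·0·8}·(-1)^0·(-1)^1 = -1.
|Ram(-121771, 130)| = 4, even; anisotropic at {2, 13, 17, 29}.

[2, 13, 17, 29]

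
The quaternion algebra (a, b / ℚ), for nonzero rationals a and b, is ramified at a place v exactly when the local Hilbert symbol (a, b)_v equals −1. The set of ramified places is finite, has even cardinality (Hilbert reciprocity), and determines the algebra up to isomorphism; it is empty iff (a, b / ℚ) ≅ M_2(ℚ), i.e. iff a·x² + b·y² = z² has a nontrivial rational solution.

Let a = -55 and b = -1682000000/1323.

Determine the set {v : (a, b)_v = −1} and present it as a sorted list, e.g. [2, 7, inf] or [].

Mod squares: a ≡ -55, b ≡ -6. Check v ∈ {∞, 2, 3, 5, 7, 11, 29}.
v=29: a=29^0·(≡3), b=29^2·(≡4) mod 29; (3|29)=-1, (4|29)=+1; (−1)^{0·2·14}·(-1)^2·(+1)^0 = +1.
v=7: a=7^0·(≡1), b=7^-2·(≡2) mod 7; (1|7)=+1, (2|7)=+1; (−1)^{0·-2·3}·(+1)^-2·(+1)^0 = +1.
v=2: v_2(a)=0, v_2(b)=7; units ≡ 1, 5 (mod 8); ε·ε+αω+βω = 0·0+0·1+7·0 ≡ 0  ⇒  (a,b)_2 = +1.
v=5: a=5^1·(≡4), b=5^6·(≡4) mod 5; (4|5)=+1, (4|5)=+1; (−1)^{1·6·2}·(+1)^6·(+1)^1 = +1.
v=3: a=3^0·(≡2), b=3^-3·(≡1) mod 3; (2|3)=-1, (1|3)=+1; (−1)^{0·-3·1}·(-1)^-3·(+1)^0 = -1.
v=∞: -55 < 0 and -6 < 0  ⇒  (a,b)_∞ = -1.
v=11: a=11^1·(≡6), b=11^0·(≡4) mod 11; (6|11)=-1, (4|11)=+1; (−1)^{1·0·5}·(-1)^0·(+1)^1 = +1.
(-55, -6 / ℚ) ramifies at {3, ∞}: a division algebra.

[3, inf]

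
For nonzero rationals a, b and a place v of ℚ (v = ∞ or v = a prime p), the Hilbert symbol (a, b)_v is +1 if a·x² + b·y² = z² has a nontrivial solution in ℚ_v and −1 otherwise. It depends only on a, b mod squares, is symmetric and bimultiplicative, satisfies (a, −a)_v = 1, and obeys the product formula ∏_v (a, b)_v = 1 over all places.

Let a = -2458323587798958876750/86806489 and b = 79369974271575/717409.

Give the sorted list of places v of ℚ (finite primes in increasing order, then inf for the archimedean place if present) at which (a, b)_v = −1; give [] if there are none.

Mod squares: a ≡ -3230, b ≡ 247. Check v ∈ {∞, 2, 3, 5, 7, 11, 13, 17, 19}.
v=19: a=19^5·(≡5), b=19^3·(≡3) mod 19; (5|19)=+1, (3|19)=-1; (−1)^{5·3·9}·(+1)^3·(-1)^5 = +1.
v=∞: -3230 < 0 and 247 > 0  ⇒  (a,b)_∞ = +1.
v=2: v_2(a)=1, v_2(b)=0; units ≡ 1, 7 (mod 8); ε·ε+αω+βω = 0·1+1·0+0·0 ≡ 0  ⇒  (a,b)_2 = +1.
v=17: a=17^3·(≡3), b=17^2·(≡13) mod 17; (3|17)=-1, (13|17)=+1; (−1)^{3·2·8}·(-1)^2·(+1)^3 = +1.
v=11: a=11^-6·(≡1), b=11^-4·(≡4) mod 11; (1|11)=+1, (4|11)=+1; (−1)^{-6·-4·5}·(+1)^-4·(+1)^-6 = +1.
v=7: a=7^-2·(≡2), b=7^-2·(≡2) mod 7; (2|7)=+1, (2|7)=+1; (−1)^{-2·-2·3}·(+1)^-2·(+1)^-2 = +1.
v=5: a=5^3·(≡4), b=5^2·(≡2) mod 5; (4|5)=+1, (2|5)=-1; (−1)^{3·2·2}·(+1)^2·(-1)^3 = -1.
v=3: a=3^14·(≡1), b=3^6·(≡1) mod 3; (1|3)=+1, (1|3)=+1; (−1)^{14·6·1}·(+1)^6·(+1)^14 = +1.
v=13: a=13^2·(≡5), b=13^3·(≡7) mod 13; (5|13)=-1, (7|13)=-1; (−1)^{2·3·6}·(-1)^3·(-1)^2 = -1.
|Ram(-3230, 247)| = 2, even; anisotropic at {5, 13}.

[5, 13]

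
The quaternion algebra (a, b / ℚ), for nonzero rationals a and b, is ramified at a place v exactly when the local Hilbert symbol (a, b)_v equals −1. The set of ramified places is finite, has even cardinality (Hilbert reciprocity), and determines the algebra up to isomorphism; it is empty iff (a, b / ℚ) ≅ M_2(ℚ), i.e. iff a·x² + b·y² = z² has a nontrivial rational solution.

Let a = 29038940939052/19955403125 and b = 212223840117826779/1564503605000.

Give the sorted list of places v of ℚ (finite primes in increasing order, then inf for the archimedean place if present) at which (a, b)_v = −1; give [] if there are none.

[2, 3, 5, 11]

(a, b) ≡ (5757015, 75702) mod (ℚ^×)²; places V = {2, 3, 5, 7, 11, 19, 23, 31, 37, 41, ∞}.
(a,b)_2: α=2, β=-3; u≡7, v≡3 (mod 8); ε(u)ε(v)=1·1, αω(v)=2·1, βω(u)=-3·0; sum ≡ 1  ⇒  -1.
(a,b)_19: α=-4, u≡8; β=-4, v≡6 (mod 19); (8|19)=-1, (6|19)=+1; sign (−1)^0·-1^-4·+1^-4 = +1.
(a,b)_3: α=9, u≡1; β=9, v≡1 (mod 3); (1|3)=+1, (1|3)=+1; sign (−1)^1·+1^9·+1^9 = -1.
(a,b)_11: α=1, u≡10; β=1, v≡6 (mod 11); (10|11)=-1, (6|11)=-1; sign (−1)^1·-1^1·-1^1 = -1.
(a,b)_7: α=-2, u≡5; β=-4, v≡1 (mod 7); (5|7)=-1, (1|7)=+1; sign (−1)^0·-1^-4·+1^-2 = +1.
(a,b)_∞: sgn(5757015)=+, sgn(75702)=+, so +1.
(a,b)_23: α=1, u≡22; β=2, v≡4 (mod 23); (22|23)=-1, (4|23)=+1; sign (−1)^0·-1^2·+1^1 = +1.
(a,b)_5: α=-5, u≡3; β=-4, v≡3 (mod 5); (3|5)=-1, (3|5)=-1; sign (−1)^0·-1^-4·-1^-5 = -1.
(a,b)_31: α=2, u≡19; β=3, v≡29 (mod 31); (19|31)=+1, (29|31)=-1; sign (−1)^0·+1^3·-1^2 = +1.
(a,b)_41: α=1, u≡32; β=2, v≡10 (mod 41); (32|41)=+1, (10|41)=+1; sign (−1)^0·+1^2·+1^1 = +1.
(a,b)_37: α=1, u≡36; β=1, v≡28 (mod 37); (36|37)=+1, (28|37)=+1; sign (−1)^0·+1^1·+1^1 = +1.
Ram(5757015, 75702) = {2, 3, 5, 11}; no ℚ_2-point on the conic.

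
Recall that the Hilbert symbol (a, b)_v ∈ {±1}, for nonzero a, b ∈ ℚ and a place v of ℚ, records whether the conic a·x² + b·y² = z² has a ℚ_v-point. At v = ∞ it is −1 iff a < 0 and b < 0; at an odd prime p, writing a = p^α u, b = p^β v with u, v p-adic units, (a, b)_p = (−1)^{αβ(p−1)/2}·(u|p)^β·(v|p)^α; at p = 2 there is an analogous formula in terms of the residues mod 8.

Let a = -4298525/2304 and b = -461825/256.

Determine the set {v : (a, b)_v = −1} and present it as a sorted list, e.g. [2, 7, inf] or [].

[2, inf]

Mod squares: a ≡ -29, b ≡ -377. Check v ∈ {∞, 2, 3, 5, 7, 11, 13, 29}.
v=7: a=7^2·(≡6), b=7^2·(≡1) mod 7; (6|7)=-1, (1|7)=+1; (−1)^{2·2·3}·(-1)^2·(+1)^2 = +1.
v=11: a=11^2·(≡1), b=11^0·(≡7) mod 11; (1|11)=+1, (7|11)=-1; (−1)^{2·0·5}·(+1)^0·(-1)^2 = +1.
v=∞: -29 < 0 and -377 < 0  ⇒  (a,b)_∞ = -1.
v=29: a=29^1·(≡4), b=29^1·(≡24) mod 29; (4|29)=+1, (24|29)=+1; (−1)^{1·1·14}·(+1)^1·(+1)^1 = +1.
v=2: v_2(a)=-8, v_2(b)=-8; units ≡ 3, 7 (mod 8); ε·ε+αω+βω = 1·1+-8·0+-8·1 ≡ 1  ⇒  (a,b)_2 = -1.
v=13: a=13^0·(≡1), b=13^1·(≡12) mod 13; (1|13)=+1, (12|13)=+1; (−1)^{0·1·6}·(+1)^1·(+1)^0 = +1.
v=5: a=5^2·(≡1), b=5^2·(≡2) mod 5; (1|5)=+1, (2|5)=-1; (−1)^{2·2·2}·(+1)^2·(-1)^2 = +1.
v=3: a=3^-2·(≡1), b=3^0·(≡1) mod 3; (1|3)=+1, (1|3)=+1; (−1)^{-2·0·1}·(+1)^0·(+1)^-2 = +1.
(-29, -377 / ℚ) ramifies at {2, ∞}: a division algebra.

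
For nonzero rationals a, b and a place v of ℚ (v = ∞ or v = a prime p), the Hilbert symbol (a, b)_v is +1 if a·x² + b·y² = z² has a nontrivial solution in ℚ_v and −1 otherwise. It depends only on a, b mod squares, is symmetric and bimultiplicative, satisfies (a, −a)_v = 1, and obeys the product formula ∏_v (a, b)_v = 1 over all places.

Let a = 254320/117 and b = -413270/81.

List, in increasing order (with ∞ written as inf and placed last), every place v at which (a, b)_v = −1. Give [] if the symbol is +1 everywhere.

[2, 5, 11, 13]

(a, b) ≡ (715, -1430) mod (ℚ^×)²; places V = {2, 3, 5, 11, 13, 17, ∞}.
(a,b)_2: α=4, β=1; u≡3, v≡5 (mod 8); ε(u)ε(v)=1·0, αω(v)=4·1, βω(u)=1·1; sum ≡ 1  ⇒  -1.
(a,b)_11: α=1, u≡6; β=1, v≡7 (mod 11); (6|11)=-1, (7|11)=-1; sign (−1)^1·-1^1·-1^1 = -1.
(a,b)_5: α=1, u≡2; β=1, v≡1 (mod 5); (2|5)=-1, (1|5)=+1; sign (−1)^0·-1^1·+1^1 = -1.
(a,b)_3: α=-2, u≡1; β=-4, v≡1 (mod 3); (1|3)=+1, (1|3)=+1; sign (−1)^0·+1^-4·+1^-2 = +1.
(a,b)_13: α=-1, u≡3; β=1, v≡7 (mod 13); (3|13)=+1, (7|13)=-1; sign (−1)^0·+1^1·-1^-1 = -1.
(a,b)_∞: sgn(715)=+, sgn(-1430)=−, so +1.
(a,b)_17: α=2, u≡2; β=2, v≡9 (mod 17); (2|17)=+1, (9|17)=+1; sign (−1)^0·+1^2·+1^2 = +1.
Ram(715, -1430) = {2, 5, 11, 13}; no ℚ_2-point on the conic.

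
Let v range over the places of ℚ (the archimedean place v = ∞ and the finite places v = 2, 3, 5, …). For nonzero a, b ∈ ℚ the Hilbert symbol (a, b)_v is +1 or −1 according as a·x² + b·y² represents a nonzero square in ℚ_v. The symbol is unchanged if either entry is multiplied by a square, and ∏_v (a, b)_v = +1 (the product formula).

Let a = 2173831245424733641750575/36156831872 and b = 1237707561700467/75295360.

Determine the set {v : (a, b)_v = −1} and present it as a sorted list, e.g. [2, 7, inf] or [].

[2, 11, 13, 17]

(a, b) ≡ (286, 3230) mod (ℚ^×)²; places V = {2, 3, 5, 7, 11, 13, 17, 19, ∞}.
(a,b)_3: α=10, u≡1; β=8, v≡2 (mod 3); (1|3)=+1, (2|3)=-1; sign (−1)^0·+1^8·-1^10 = +1.
(a,b)_∞: sgn(286)=+, sgn(3230)=+, so +1.
(a,b)_11: α=3, u≡5; β=2, v≡6 (mod 11); (5|11)=+1, (6|11)=-1; sign (−1)^0·+1^2·-1^3 = -1.
(a,b)_17: α=2, u≡14; β=1, v≡10 (mod 17); (14|17)=-1, (10|17)=-1; sign (−1)^0·-1^1·-1^2 = -1.
(a,b)_19: α=2, u≡5; β=1, v≡2 (mod 19); (5|19)=+1, (2|19)=-1; sign (−1)^0·+1^1·-1^2 = +1.
(a,b)_5: α=2, u≡4; β=-1, v≡1 (mod 5); (4|5)=+1, (1|5)=+1; sign (−1)^0·+1^-1·+1^2 = +1.
(a,b)_7: α=-10, u≡6; β=-6, v≡6 (mod 7); (6|7)=-1, (6|7)=-1; sign (−1)^0·-1^-6·-1^-10 = +1.
(a,b)_2: α=-7, β=-7; u≡7, v≡7 (mod 8); ε(u)ε(v)=1·1, αω(v)=-7·0, βω(u)=-7·0; sum ≡ 1  ⇒  -1.
(a,b)_13: α=9, u≡1; β=6, v≡11 (mod 13); (1|13)=+1, (11|13)=-1; sign (−1)^0·+1^6·-1^9 = -1.
|Ram(286, 3230)| = 4, even; anisotropic at {2, 11, 13, 17}.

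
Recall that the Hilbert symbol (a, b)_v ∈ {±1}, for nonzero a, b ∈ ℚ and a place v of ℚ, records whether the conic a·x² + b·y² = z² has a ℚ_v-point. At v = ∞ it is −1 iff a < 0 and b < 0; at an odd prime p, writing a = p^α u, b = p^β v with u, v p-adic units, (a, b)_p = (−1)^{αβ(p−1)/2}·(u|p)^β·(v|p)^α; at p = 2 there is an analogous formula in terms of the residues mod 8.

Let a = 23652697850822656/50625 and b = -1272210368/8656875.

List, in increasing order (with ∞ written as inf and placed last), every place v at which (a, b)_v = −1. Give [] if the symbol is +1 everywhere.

Mod squares: a ≡ 177859, b ≡ -7733. Check v ∈ {∞, 2, 3, 5, 7, 11, 13, 17, 19, 23, 37}.
v=7: a=7^2·(≡5), b=7^0·(≡4) mod 7; (5|7)=-1, (4|7)=+1; (−1)^{2·0·3}·(-1)^0·(+1)^2 = +1.
v=19: a=19^1·(≡15), b=19^-1·(≡6) mod 19; (15|19)=-1, (6|19)=+1; (−1)^{1·-1·9}·(-1)^-1·(+1)^1 = +1.
v=23: a=23^1·(≡19), b=23^0·(≡2) mod 23; (19|23)=-1, (2|23)=+1; (−1)^{1·0·11}·(-1)^0·(+1)^1 = +1.
v=5: a=5^-4·(≡1), b=5^-4·(≡2) mod 5; (1|5)=+1, (2|5)=-1; (−1)^{-4·-4·2}·(+1)^-4·(-1)^-4 = +1.
v=3: a=3^-4·(≡1), b=3^-6·(≡1) mod 3; (1|3)=+1, (1|3)=+1; (−1)^{-4·-6·1}·(+1)^-6·(+1)^-4 = +1.
v=17: a=17^0·(≡11), b=17^2·(≡13) mod 17; (11|17)=-1, (13|17)=+1; (−1)^{0·2·8}·(-1)^2·(+1)^0 = +1.
v=11: a=11^3·(≡6), b=11^1·(≡9) mod 11; (6|11)=-1, (9|11)=+1; (−1)^{3·1·5}·(-1)^1·(+1)^3 = +1.
v=∞: 177859 > 0 and -7733 < 0  ⇒  (a,b)_∞ = +1.
v=37: a=37^3·(≡21), b=37^1·(≡5) mod 37; (21|37)=+1, (5|37)=-1; (−1)^{3·1·18}·(+1)^1·(-1)^3 = -1.
v=13: a=13^0·(≡6), b=13^2·(≡2) mod 13; (6|13)=-1, (2|13)=-1; (−1)^{0·2·6}·(-1)^2·(-1)^0 = +1.
v=2: v_2(a)=14, v_2(b)=6; units ≡ 3, 3 (mod 8); ε·ε+αω+βω = 1·1+14·1+6·1 ≡ 1  ⇒  (a,b)_2 = -1.
(177859, -7733 / ℚ) ramifies at {2, 37}: a division algebra.

[2, 37]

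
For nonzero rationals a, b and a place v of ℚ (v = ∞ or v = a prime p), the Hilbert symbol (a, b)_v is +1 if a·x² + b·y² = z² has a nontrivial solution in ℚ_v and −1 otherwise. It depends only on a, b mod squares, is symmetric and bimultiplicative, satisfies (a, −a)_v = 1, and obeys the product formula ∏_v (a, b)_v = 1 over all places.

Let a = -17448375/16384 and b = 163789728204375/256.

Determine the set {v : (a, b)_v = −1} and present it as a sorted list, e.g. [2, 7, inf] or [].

Mod squares: a ≡ -2415, b ≡ 23. Check v ∈ {∞, 2, 3, 5, 7, 13, 17, 23}.
v=5: a=5^3·(≡2), b=5^4·(≡2) mod 5; (2|5)=-1, (2|5)=-1; (−1)^{3·4·2}·(-1)^4·(-1)^3 = -1.
v=23: a=23^1·(≡21), b=23^3·(≡18) mod 23; (21|23)=-1, (18|23)=+1; (−1)^{1·3·11}·(-1)^3·(+1)^1 = +1.
v=3: a=3^1·(≡2), b=3^2·(≡2) mod 3; (2|3)=-1, (2|3)=-1; (−1)^{1·2·1}·(-1)^2·(-1)^1 = -1.
v=7: a=7^1·(≡3), b=7^2·(≡2) mod 7; (3|7)=-1, (2|7)=+1; (−1)^{1·2·3}·(-1)^2·(+1)^1 = +1.
v=2: v_2(a)=-14, v_2(b)=-8; units ≡ 1, 7 (mod 8); ε·ε+αω+βω = 0·1+-14·0+-8·0 ≡ 0  ⇒  (a,b)_2 = +1.
v=17: a=17^2·(≡2), b=17^2·(≡3) mod 17; (2|17)=+1, (3|17)=-1; (−1)^{2·2·8}·(+1)^2·(-1)^2 = +1.
v=13: a=13^0·(≡1), b=13^2·(≡9) mod 13; (1|13)=+1, (9|13)=+1; (−1)^{0·2·6}·(+1)^2·(+1)^0 = +1.
v=∞: -2415 < 0 and 23 > 0  ⇒  (a,b)_∞ = +1.
(-2415, 23 / ℚ) ramifies at {3, 5}: a division algebra.

[3, 5]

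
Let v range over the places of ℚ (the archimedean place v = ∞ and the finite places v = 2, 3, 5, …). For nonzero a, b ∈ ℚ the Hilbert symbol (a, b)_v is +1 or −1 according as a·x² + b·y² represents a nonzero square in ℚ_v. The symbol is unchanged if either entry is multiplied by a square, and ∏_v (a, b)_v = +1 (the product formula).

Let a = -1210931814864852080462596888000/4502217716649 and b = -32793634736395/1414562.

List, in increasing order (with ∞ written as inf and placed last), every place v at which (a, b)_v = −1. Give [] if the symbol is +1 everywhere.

[5, 47, 53, inf]

(a, b) ≡ (-8695, -607910) mod (ℚ^×)²; places V = {2, 3, 5, 13, 17, 29, 31, 37, 47, 53, ∞}.
(a,b)_2: α=6, β=-1; u≡1, v≡5 (mod 8); ε(u)ε(v)=0·0, αω(v)=6·1, βω(u)=-1·0; sum ≡ 0  ⇒  +1.
(a,b)_53: α=2, u≡21; β=1, v≡8 (mod 53); (21|53)=-1, (8|53)=-1; sign (−1)^0·-1^1·-1^2 = -1.
(a,b)_31: α=2, u≡5; β=1, v≡26 (mod 31); (5|31)=+1, (26|31)=-1; sign (−1)^0·+1^1·-1^2 = +1.
(a,b)_37: α=3, u≡15; β=1, v≡18 (mod 37); (15|37)=-1, (18|37)=-1; sign (−1)^0·-1^1·-1^3 = +1.
(a,b)_47: α=5, u≡37; β=2, v≡31 (mod 47); (37|47)=+1, (31|47)=-1; sign (−1)^0·+1^2·-1^5 = -1.
(a,b)_13: α=6, u≡6; β=2, v≡1 (mod 13); (6|13)=-1, (1|13)=+1; sign (−1)^0·-1^2·+1^6 = +1.
(a,b)_∞: sgn(-8695)=−, sgn(-607910)=−, so -1.
(a,b)_29: α=-8, u≡28; β=-4, v≡12 (mod 29); (28|29)=+1, (12|29)=-1; sign (−1)^0·+1^-4·-1^-8 = +1.
(a,b)_17: α=0, u≡2; β=2, v≡10 (mod 17); (2|17)=+1, (10|17)=-1; sign (−1)^0·+1^2·-1^0 = +1.
(a,b)_3: α=-2, u≡2; β=0, v≡1 (mod 3); (2|3)=-1, (1|3)=+1; sign (−1)^0·-1^0·+1^-2 = +1.
(a,b)_5: α=3, u≡4; β=1, v≡3 (mod 5); (4|5)=+1, (3|5)=-1; sign (−1)^0·+1^1·-1^3 = -1.
(-8695, -607910 / ℚ) ramifies at {5, 47, 53, ∞}: a division algebra.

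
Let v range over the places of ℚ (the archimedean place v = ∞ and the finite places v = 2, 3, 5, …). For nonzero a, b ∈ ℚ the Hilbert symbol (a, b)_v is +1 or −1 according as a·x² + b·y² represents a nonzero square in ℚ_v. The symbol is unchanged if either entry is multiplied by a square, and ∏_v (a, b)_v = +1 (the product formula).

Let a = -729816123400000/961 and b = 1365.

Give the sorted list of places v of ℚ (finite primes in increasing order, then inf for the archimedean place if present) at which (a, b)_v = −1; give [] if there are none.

[3, 7, 13, 17]

Mod squares: a ≡ -85, b ≡ 1365. Check v ∈ {∞, 2, 3, 5, 7, 13, 17, 23, 31}.
v=13: a=13^2·(≡5), b=13^1·(≡1) mod 13; (5|13)=-1, (1|13)=+1; (−1)^{2·1·6}·(-1)^1·(+1)^2 = -1.
v=3: a=3^0·(≡2), b=3^1·(≡2) mod 3; (2|3)=-1, (2|3)=-1; (−1)^{0·1·1}·(-1)^1·(-1)^0 = -1.
v=5: a=5^5·(≡2), b=5^1·(≡3) mod 5; (2|5)=-1, (3|5)=-1; (−1)^{5·1·2}·(-1)^1·(-1)^5 = +1.
v=31: a=31^-2·(≡19), b=31^0·(≡1) mod 31; (19|31)=+1, (1|31)=+1; (−1)^{-2·0·15}·(+1)^0·(+1)^-2 = +1.
v=∞: -85 < 0 and 1365 > 0  ⇒  (a,b)_∞ = +1.
v=7: a=7^4·(≡3), b=7^1·(≡6) mod 7; (3|7)=-1, (6|7)=-1; (−1)^{4·1·3}·(-1)^1·(-1)^4 = -1.
v=17: a=17^1·(≡5), b=17^0·(≡5) mod 17; (5|17)=-1, (5|17)=-1; (−1)^{1·0·8}·(-1)^0·(-1)^1 = -1.
v=2: v_2(a)=6, v_2(b)=0; units ≡ 3, 5 (mod 8); ε·ε+αω+βω = 1·0+6·1+0·1 ≡ 0  ⇒  (a,b)_2 = +1.
v=23: a=23^2·(≡15), b=23^0·(≡8) mod 23; (15|23)=-1, (8|23)=+1; (−1)^{2·0·11}·(-1)^0·(+1)^2 = +1.
|Ram(-85, 1365)| = 4, even; anisotropic at {3, 7, 13, 17}.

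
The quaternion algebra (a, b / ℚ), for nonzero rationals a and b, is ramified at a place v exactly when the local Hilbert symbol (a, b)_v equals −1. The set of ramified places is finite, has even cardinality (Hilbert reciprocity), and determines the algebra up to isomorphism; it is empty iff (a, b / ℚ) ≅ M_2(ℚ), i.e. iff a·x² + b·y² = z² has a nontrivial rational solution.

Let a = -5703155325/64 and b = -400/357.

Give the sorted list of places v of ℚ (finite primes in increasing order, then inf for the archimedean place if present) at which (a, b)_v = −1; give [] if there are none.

(a, b) ≡ (-1173, -357) mod (ℚ^×)²; places V = {2, 3, 5, 7, 17, 23, ∞}.
(a,b)_3: α=5, u≡2; β=-1, v≡1 (mod 3); (2|3)=-1, (1|3)=+1; sign (−1)^1·-1^-1·+1^5 = +1.
(a,b)_∞: sgn(-1173)=−, sgn(-357)=−, so -1.
(a,b)_7: α=4, u≡6; β=-1, v≡3 (mod 7); (6|7)=-1, (3|7)=-1; sign (−1)^0·-1^-1·-1^4 = -1.
(a,b)_23: α=1, u≡9; β=0, v≡5 (mod 23); (9|23)=+1, (5|23)=-1; sign (−1)^0·+1^0·-1^1 = -1.
(a,b)_17: α=1, u≡2; β=-1, v≡2 (mod 17); (2|17)=+1, (2|17)=+1; sign (−1)^0·+1^-1·+1^1 = +1.
(a,b)_5: α=2, u≡3; β=2, v≡2 (mod 5); (3|5)=-1, (2|5)=-1; sign (−1)^0·-1^2·-1^2 = +1.
(a,b)_2: α=-6, β=4; u≡3, v≡3 (mod 8); ε(u)ε(v)=1·1, αω(v)=-6·1, βω(u)=4·1; sum ≡ 1  ⇒  -1.
(-1173, -357 / ℚ) ramifies at {2, 7, 23, ∞}: a division algebra.

[2, 7, 23, inf]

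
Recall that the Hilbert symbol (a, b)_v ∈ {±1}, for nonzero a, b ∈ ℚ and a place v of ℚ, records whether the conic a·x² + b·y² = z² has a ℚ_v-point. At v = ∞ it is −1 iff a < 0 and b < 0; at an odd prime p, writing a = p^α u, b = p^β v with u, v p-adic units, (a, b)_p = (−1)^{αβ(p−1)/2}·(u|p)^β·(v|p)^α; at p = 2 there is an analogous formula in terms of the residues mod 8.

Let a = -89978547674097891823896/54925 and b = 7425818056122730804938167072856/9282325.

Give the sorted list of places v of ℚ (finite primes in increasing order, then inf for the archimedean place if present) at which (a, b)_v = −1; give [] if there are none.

Mod squares: a ≡ -530062, b ≡ 229070478. Check v ∈ {∞, 2, 3, 5, 7, 13, 17, 19, 23, 29, 37}.
v=17: a=17^2·(≡8), b=17^3·(≡3) mod 17; (8|17)=+1, (3|17)=-1; (−1)^{2·3·8}·(+1)^3·(-1)^2 = +1.
v=∞: -530062 < 0 and 229070478 > 0  ⇒  (a,b)_∞ = +1.
v=19: a=19^3·(≡13), b=19^4·(≡8) mod 19; (13|19)=-1, (8|19)=-1; (−1)^{3·4·9}·(-1)^4·(-1)^3 = -1.
v=13: a=13^-3·(≡11), b=13^-5·(≡6) mod 13; (11|13)=-1, (6|13)=-1; (−1)^{-3·-5·6}·(-1)^-5·(-1)^-3 = +1.
v=7: a=7^2·(≡6), b=7^3·(≡3) mod 7; (6|7)=-1, (3|7)=-1; (−1)^{2·3·3}·(-1)^3·(-1)^2 = -1.
v=5: a=5^-2·(≡2), b=5^-2·(≡2) mod 5; (2|5)=-1, (2|5)=-1; (−1)^{-2·-2·2}·(-1)^-2·(-1)^-2 = +1.
v=2: v_2(a)=3, v_2(b)=3; units ≡ 1, 7 (mod 8); ε·ε+αω+βω = 0·1+3·0+3·0 ≡ 0  ⇒  (a,b)_2 = +1.
v=23: a=23^6·(≡17), b=23^9·(≡10) mod 23; (17|23)=-1, (10|23)=-1; (−1)^{6·9·11}·(-1)^9·(-1)^6 = -1.
v=29: a=29^1·(≡11), b=29^1·(≡22) mod 29; (11|29)=-1, (22|29)=+1; (−1)^{1·1·14}·(-1)^1·(+1)^1 = -1.
v=3: a=3^6·(≡2), b=3^7·(≡1) mod 3; (2|3)=-1, (1|3)=+1; (−1)^{6·7·1}·(-1)^7·(+1)^6 = -1.
v=37: a=37^1·(≡7), b=37^1·(≡24) mod 37; (7|37)=+1, (24|37)=-1; (−1)^{1·1·18}·(+1)^1·(-1)^1 = -1.
Ram(-530062, 229070478) = {3, 7, 19, 23, 29, 37}; no ℚ_3-point on the conic.

[3, 7, 19, 23, 29, 37]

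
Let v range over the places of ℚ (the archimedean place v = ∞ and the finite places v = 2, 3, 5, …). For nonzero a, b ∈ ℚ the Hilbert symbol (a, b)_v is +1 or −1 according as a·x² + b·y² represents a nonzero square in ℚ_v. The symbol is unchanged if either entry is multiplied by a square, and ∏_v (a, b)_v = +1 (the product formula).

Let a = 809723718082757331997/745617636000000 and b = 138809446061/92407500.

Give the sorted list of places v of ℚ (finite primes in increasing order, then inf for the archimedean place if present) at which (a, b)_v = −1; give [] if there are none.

(a, b) ≡ (13, 12903) mod (ℚ^×)²; places V = {2, 3, 5, 11, 13, 17, 19, 23, 37, 41, ∞}.
(a,b)_17: α=4, u≡13; β=1, v≡10 (mod 17); (13|17)=+1, (10|17)=-1; sign (−1)^0·+1^1·-1^4 = +1.
(a,b)_13: α=3, u≡1; β=2, v≡5 (mod 13); (1|13)=+1, (5|13)=-1; sign (−1)^0·+1^2·-1^3 = -1.
(a,b)_41: α=-2, u≡12; β=0, v≡3 (mod 41); (12|41)=-1, (3|41)=-1; sign (−1)^0·-1^0·-1^-2 = +1.
(a,b)_5: α=-6, u≡3; β=-4, v≡3 (mod 5); (3|5)=-1, (3|5)=-1; sign (−1)^0·-1^-4·-1^-6 = +1.
(a,b)_19: α=4, u≡3; β=2, v≡13 (mod 19); (3|19)=-1, (13|19)=-1; sign (−1)^0·-1^2·-1^4 = +1.
(a,b)_2: α=-8, β=-2; u≡5, v≡7 (mod 8); ε(u)ε(v)=0·1, αω(v)=-8·0, βω(u)=-2·1; sum ≡ 0  ⇒  +1.
(a,b)_23: α=4, u≡6; β=3, v≡12 (mod 23); (6|23)=+1, (12|23)=+1; sign (−1)^0·+1^3·+1^4 = +1.
(a,b)_∞: sgn(13)=+, sgn(12903)=+, so +1.
(a,b)_37: α=-2, u≡22; β=-2, v≡4 (mod 37); (22|37)=-1, (4|37)=+1; sign (−1)^0·-1^-2·+1^-2 = +1.
(a,b)_3: α=-4, u≡1; β=-3, v≡2 (mod 3); (1|3)=+1, (2|3)=-1; sign (−1)^0·+1^-3·-1^-4 = +1.
(a,b)_11: α=2, u≡7; β=1, v≡2 (mod 11); (7|11)=-1, (2|11)=-1; sign (−1)^0·-1^1·-1^2 = -1.
Ram(13, 12903) = {11, 13}; no ℚ_11-point on the conic.

[11, 13]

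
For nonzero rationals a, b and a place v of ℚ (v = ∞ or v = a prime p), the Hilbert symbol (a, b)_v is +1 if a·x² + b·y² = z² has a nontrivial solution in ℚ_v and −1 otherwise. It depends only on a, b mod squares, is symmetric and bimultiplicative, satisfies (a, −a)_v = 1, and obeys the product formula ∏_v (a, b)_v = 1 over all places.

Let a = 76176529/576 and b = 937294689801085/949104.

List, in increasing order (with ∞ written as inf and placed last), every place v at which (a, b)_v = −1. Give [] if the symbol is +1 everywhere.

[13, 19]

Mod squares: a ≡ 144001, b ≡ 62640435. Check v ∈ {∞, 2, 3, 5, 7, 11, 13, 17, 19, 23, 29, 53}.
v=53: a=53^1·(≡2), b=53^1·(≡48) mod 53; (2|53)=-1, (48|53)=-1; (−1)^{1·1·26}·(-1)^1·(-1)^1 = +1.
v=3: a=3^-2·(≡1), b=3^-3·(≡1) mod 3; (1|3)=+1, (1|3)=+1; (−1)^{-2·-3·1}·(+1)^-3·(+1)^-2 = +1.
v=5: a=5^0·(≡4), b=5^1·(≡3) mod 5; (4|5)=+1, (3|5)=-1; (−1)^{0·1·2}·(+1)^1·(-1)^0 = +1.
v=29: a=29^0·(≡1), b=29^3·(≡11) mod 29; (1|29)=+1, (11|29)=-1; (−1)^{0·3·14}·(+1)^3·(-1)^0 = +1.
v=11: a=11^1·(≡3), b=11^1·(≡6) mod 11; (3|11)=+1, (6|11)=-1; (−1)^{1·1·5}·(+1)^1·(-1)^1 = +1.
v=13: a=13^1·(≡12), b=13^-3·(≡6) mod 13; (12|13)=+1, (6|13)=-1; (−1)^{1·-3·6}·(+1)^-3·(-1)^1 = -1.
v=19: a=19^1·(≡1), b=19^1·(≡16) mod 19; (1|19)=+1, (16|19)=+1; (−1)^{1·1·9}·(+1)^1·(+1)^1 = -1.
v=17: a=17^0·(≡6), b=17^2·(≡13) mod 17; (6|17)=-1, (13|17)=+1; (−1)^{0·2·8}·(-1)^2·(+1)^0 = +1.
v=∞: 144001 > 0 and 62640435 > 0  ⇒  (a,b)_∞ = +1.
v=23: a=23^2·(≡21), b=23^0·(≡2) mod 23; (21|23)=-1, (2|23)=+1; (−1)^{2·0·11}·(-1)^0·(+1)^2 = +1.
v=7: a=7^0·(≡1), b=7^4·(≡1) mod 7; (1|7)=+1, (1|7)=+1; (−1)^{0·4·3}·(+1)^4·(+1)^0 = +1.
v=2: v_2(a)=-6, v_2(b)=-4; units ≡ 1, 3 (mod 8); ε·ε+αω+βω = 0·1+-6·1+-4·0 ≡ 0  ⇒  (a,b)_2 = +1.
|Ram(144001, 62640435)| = 2, even; anisotropic at {13, 19}.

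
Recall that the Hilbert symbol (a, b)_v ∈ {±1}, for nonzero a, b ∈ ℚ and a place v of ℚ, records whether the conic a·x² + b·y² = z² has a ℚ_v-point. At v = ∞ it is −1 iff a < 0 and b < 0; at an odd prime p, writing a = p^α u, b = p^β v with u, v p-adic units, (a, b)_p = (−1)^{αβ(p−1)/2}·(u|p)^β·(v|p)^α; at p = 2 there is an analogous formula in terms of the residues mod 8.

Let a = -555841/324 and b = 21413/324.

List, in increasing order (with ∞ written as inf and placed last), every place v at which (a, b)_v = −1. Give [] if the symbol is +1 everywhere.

[11, 13]

Mod squares: a ≡ -3289, b ≡ 437. Check v ∈ {∞, 2, 3, 7, 11, 13, 19, 23}.
v=3: a=3^-4·(≡2), b=3^-4·(≡2) mod 3; (2|3)=-1, (2|3)=-1; (−1)^{-4·-4·1}·(-1)^-4·(-1)^-4 = +1.
v=∞: -3289 < 0 and 437 > 0  ⇒  (a,b)_∞ = +1.
v=2: v_2(a)=-2, v_2(b)=-2; units ≡ 7, 5 (mod 8); ε·ε+αω+βω = 1·0+-2·1+-2·0 ≡ 0  ⇒  (a,b)_2 = +1.
v=13: a=13^3·(≡6), b=13^0·(≡11) mod 13; (6|13)=-1, (11|13)=-1; (−1)^{3·0·6}·(-1)^0·(-1)^3 = -1.
v=19: a=19^0·(≡4), b=19^1·(≡6) mod 19; (4|19)=+1, (6|19)=+1; (−1)^{0·1·9}·(+1)^1·(+1)^0 = +1.
v=23: a=23^1·(≡3), b=23^1·(≡17) mod 23; (3|23)=+1, (17|23)=-1; (−1)^{1·1·11}·(+1)^1·(-1)^1 = +1.
v=7: a=7^0·(≡4), b=7^2·(≡5) mod 7; (4|7)=+1, (5|7)=-1; (−1)^{0·2·3}·(+1)^2·(-1)^0 = +1.
v=11: a=11^1·(≡5), b=11^0·(≡8) mod 11; (5|11)=+1, (8|11)=-1; (−1)^{1·0·5}·(+1)^0·(-1)^1 = -1.
|Ram(-3289, 437)| = 2, even; anisotropic at {11, 13}.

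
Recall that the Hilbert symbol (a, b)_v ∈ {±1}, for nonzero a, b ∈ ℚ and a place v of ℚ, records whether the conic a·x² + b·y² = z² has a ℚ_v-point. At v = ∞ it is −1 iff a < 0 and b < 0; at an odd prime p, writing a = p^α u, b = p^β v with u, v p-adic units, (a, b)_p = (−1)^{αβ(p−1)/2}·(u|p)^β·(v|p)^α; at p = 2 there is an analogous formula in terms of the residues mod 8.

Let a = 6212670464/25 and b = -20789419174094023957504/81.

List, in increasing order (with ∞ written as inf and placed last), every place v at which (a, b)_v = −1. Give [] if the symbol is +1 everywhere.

[13, 29]

Mod squares: a ≡ 50141, b ≡ -551551. Check v ∈ {∞, 2, 3, 5, 7, 11, 13, 19, 29}.
v=3: a=3^0·(≡2), b=3^-4·(≡2) mod 3; (2|3)=-1, (2|3)=-1; (−1)^{0·-4·1}·(-1)^-4·(-1)^0 = +1.
v=11: a=11^2·(≡1), b=11^5·(≡7) mod 11; (1|11)=+1, (7|11)=-1; (−1)^{2·5·5}·(+1)^5·(-1)^2 = +1.
v=2: v_2(a)=10, v_2(b)=10; units ≡ 5, 1 (mod 8); ε·ε+αω+βω = 0·0+10·0+10·1 ≡ 0  ⇒  (a,b)_2 = +1.
v=7: a=7^1·(≡2), b=7^3·(≡6) mod 7; (2|7)=+1, (6|7)=-1; (−1)^{1·3·3}·(+1)^3·(-1)^1 = +1.
v=5: a=5^-2·(≡4), b=5^0·(≡1) mod 5; (4|5)=+1, (1|5)=+1; (−1)^{-2·0·2}·(+1)^0·(+1)^-2 = +1.
v=29: a=29^1·(≡15), b=29^3·(≡5) mod 29; (15|29)=-1, (5|29)=+1; (−1)^{1·3·14}·(-1)^3·(+1)^1 = -1.
v=19: a=19^1·(≡11), b=19^3·(≡8) mod 19; (11|19)=+1, (8|19)=-1; (−1)^{1·3·9}·(+1)^3·(-1)^1 = +1.
v=∞: 50141 > 0 and -551551 < 0  ⇒  (a,b)_∞ = +1.
v=13: a=13^1·(≡4), b=13^3·(≡7) mod 13; (4|13)=+1, (7|13)=-1; (−1)^{1·3·6}·(+1)^3·(-1)^1 = -1.
Ram(50141, -551551) = {13, 29}; no ℚ_13-point on the conic.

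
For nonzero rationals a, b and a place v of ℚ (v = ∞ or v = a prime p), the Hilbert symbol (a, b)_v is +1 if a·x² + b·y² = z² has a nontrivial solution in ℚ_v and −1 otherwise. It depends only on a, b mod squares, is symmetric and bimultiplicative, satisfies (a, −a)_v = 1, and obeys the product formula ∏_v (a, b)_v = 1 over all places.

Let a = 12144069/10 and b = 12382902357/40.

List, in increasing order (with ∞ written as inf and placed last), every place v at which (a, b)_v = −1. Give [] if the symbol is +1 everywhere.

(a, b) ≡ (46690, 16530) mod (ℚ^×)²; places V = {2, 3, 5, 7, 17, 19, 23, 29, ∞}.
(a,b)_5: α=-1, u≡2; β=-1, v≡4 (mod 5); (2|5)=-1, (4|5)=+1; sign (−1)^0·-1^-1·+1^-1 = -1.
(a,b)_19: α=0, u≡1; β=1, v≡15 (mod 19); (1|19)=+1, (15|19)=-1; sign (−1)^0·+1^1·-1^0 = +1.
(a,b)_23: α=1, u≡13; β=2, v≡8 (mod 23); (13|23)=+1, (8|23)=+1; sign (−1)^0·+1^2·+1^1 = +1.
(a,b)_17: α=2, u≡15; β=2, v≡3 (mod 17); (15|17)=+1, (3|17)=-1; sign (−1)^0·+1^2·-1^2 = +1.
(a,b)_7: α=1, u≡5; β=2, v≡3 (mod 7); (5|7)=-1, (3|7)=-1; sign (−1)^0·-1^2·-1^1 = -1.
(a,b)_29: α=1, u≡3; β=1, v≡18 (mod 29); (3|29)=-1, (18|29)=-1; sign (−1)^0·-1^1·-1^1 = +1.
(a,b)_∞: sgn(46690)=+, sgn(16530)=+, so +1.
(a,b)_2: α=-1, β=-3; u≡1, v≡1 (mod 8); ε(u)ε(v)=0·0, αω(v)=-1·0, βω(u)=-3·0; sum ≡ 0  ⇒  +1.
(a,b)_3: α=2, u≡1; β=1, v≡2 (mod 3); (1|3)=+1, (2|3)=-1; sign (−1)^0·+1^1·-1^2 = +1.
Ram(46690, 16530) = {5, 7}; no ℚ_5-point on the conic.

[5, 7]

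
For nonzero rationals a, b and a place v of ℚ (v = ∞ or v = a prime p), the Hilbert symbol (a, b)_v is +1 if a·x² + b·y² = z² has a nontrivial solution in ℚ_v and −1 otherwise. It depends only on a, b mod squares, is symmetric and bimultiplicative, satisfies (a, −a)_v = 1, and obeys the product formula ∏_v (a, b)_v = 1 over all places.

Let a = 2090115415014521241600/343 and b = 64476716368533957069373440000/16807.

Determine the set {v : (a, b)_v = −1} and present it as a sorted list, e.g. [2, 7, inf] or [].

Mod squares: a ≡ 1501423, b ≡ 106328047. Check v ∈ {∞, 2, 3, 5, 7, 11, 17, 19, 31, 37, 41}.
v=19: a=19^2·(≡5), b=19^3·(≡2) mod 19; (5|19)=+1, (2|19)=-1; (−1)^{2·3·9}·(+1)^3·(-1)^2 = +1.
v=2: v_2(a)=16, v_2(b)=20; units ≡ 7, 7 (mod 8); ε·ε+αω+βω = 1·1+16·0+20·0 ≡ 1  ⇒  (a,b)_2 = -1.
v=31: a=31^1·(≡3), b=31^1·(≡19) mod 31; (3|31)=-1, (19|31)=+1; (−1)^{1·1·15}·(-1)^1·(+1)^1 = +1.
v=7: a=7^-3·(≡1), b=7^-5·(≡2) mod 7; (1|7)=+1, (2|7)=+1; (−1)^{-3·-5·3}·(+1)^-5·(+1)^-3 = -1.
v=∞: 1501423 > 0 and 106328047 > 0  ⇒  (a,b)_∞ = +1.
v=17: a=17^1·(≡2), b=17^1·(≡4) mod 17; (2|17)=+1, (4|17)=+1; (−1)^{1·1·8}·(+1)^1·(+1)^1 = +1.
v=41: a=41^2·(≡11), b=41^3·(≡38) mod 41; (11|41)=-1, (38|41)=-1; (−1)^{2·3·20}·(-1)^3·(-1)^2 = -1.
v=37: a=37^1·(≡28), b=37^1·(≡22) mod 37; (28|37)=+1, (22|37)=-1; (−1)^{1·1·18}·(+1)^1·(-1)^1 = -1.
v=3: a=3^4·(≡1), b=3^6·(≡1) mod 3; (1|3)=+1, (1|3)=+1; (−1)^{4·6·1}·(+1)^6·(+1)^4 = +1.
v=5: a=5^2·(≡3), b=5^4·(≡2) mod 5; (3|5)=-1, (2|5)=-1; (−1)^{2·4·2}·(-1)^4·(-1)^2 = +1.
v=11: a=11^3·(≡5), b=11^4·(≡5) mod 11; (5|11)=+1, (5|11)=+1; (−1)^{3·4·5}·(+1)^4·(+1)^3 = +1.
Ram(1501423, 106328047) = {2, 7, 37, 41}; no ℚ_2-point on the conic.

[2, 7, 37, 41]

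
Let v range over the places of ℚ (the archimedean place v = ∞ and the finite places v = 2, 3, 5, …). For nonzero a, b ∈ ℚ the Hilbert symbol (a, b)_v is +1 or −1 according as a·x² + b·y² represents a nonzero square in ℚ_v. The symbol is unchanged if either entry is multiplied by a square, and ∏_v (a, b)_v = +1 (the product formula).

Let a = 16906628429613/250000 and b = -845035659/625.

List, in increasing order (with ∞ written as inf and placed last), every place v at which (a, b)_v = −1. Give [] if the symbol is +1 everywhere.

[13, 19]

(a, b) ≡ (13, -19) mod (ℚ^×)²; places V = {2, 3, 5, 13, 19, ∞}.
(a,b)_∞: sgn(13)=+, sgn(-19)=−, so +1.
(a,b)_2: α=-4, β=0; u≡5, v≡5 (mod 8); ε(u)ε(v)=0·0, αω(v)=-4·1, βω(u)=0·1; sum ≡ 0  ⇒  +1.
(a,b)_3: α=10, u≡1; β=6, v≡2 (mod 3); (1|3)=+1, (2|3)=-1; sign (−1)^0·+1^6·-1^10 = +1.
(a,b)_5: α=-6, u≡3; β=-4, v≡1 (mod 5); (3|5)=-1, (1|5)=+1; sign (−1)^0·-1^-4·+1^-6 = +1.
(a,b)_13: α=3, u≡4; β=2, v≡5 (mod 13); (4|13)=+1, (5|13)=-1; sign (−1)^0·+1^2·-1^3 = -1.
(a,b)_19: α=4, u≡18; β=3, v≡12 (mod 19); (18|19)=-1, (12|19)=-1; sign (−1)^0·-1^3·-1^4 = -1.
(13, -19 / ℚ) ramifies at {13, 19}: a division algebra.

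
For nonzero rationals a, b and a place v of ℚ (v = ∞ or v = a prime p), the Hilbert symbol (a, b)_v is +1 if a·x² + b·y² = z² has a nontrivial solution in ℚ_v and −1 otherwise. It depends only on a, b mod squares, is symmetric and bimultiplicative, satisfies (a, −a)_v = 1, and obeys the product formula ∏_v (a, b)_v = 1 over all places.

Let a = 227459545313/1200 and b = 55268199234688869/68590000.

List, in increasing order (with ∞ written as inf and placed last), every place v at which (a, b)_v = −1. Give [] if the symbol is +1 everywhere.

[2, 3, 13, 19]

(a, b) ≡ (1131, 551) mod (ℚ^×)²; places V = {2, 3, 5, 7, 11, 13, 19, 29, ∞}.
(a,b)_5: α=-2, u≡1; β=-4, v≡1 (mod 5); (1|5)=+1, (1|5)=+1; sign (−1)^0·+1^-4·+1^-2 = +1.
(a,b)_2: α=-4, β=-4; u≡3, v≡7 (mod 8); ε(u)ε(v)=1·1, αω(v)=-4·0, βω(u)=-4·1; sum ≡ 1  ⇒  -1.
(a,b)_11: α=4, u≡9; β=6, v≡5 (mod 11); (9|11)=+1, (5|11)=+1; sign (−1)^0·+1^6·+1^4 = +1.
(a,b)_7: α=2, u≡1; β=0, v≡3 (mod 7); (1|7)=+1, (3|7)=-1; sign (−1)^0·+1^0·-1^2 = +1.
(a,b)_13: α=1, u≡1; β=2, v≡8 (mod 13); (1|13)=+1, (8|13)=-1; sign (−1)^0·+1^2·-1^1 = -1.
(a,b)_29: α=3, u≡3; β=5, v≡17 (mod 29); (3|29)=-1, (17|29)=-1; sign (−1)^0·-1^5·-1^3 = +1.
(a,b)_∞: sgn(1131)=+, sgn(551)=+, so +1.
(a,b)_3: α=-1, u≡2; β=2, v≡2 (mod 3); (2|3)=-1, (2|3)=-1; sign (−1)^0·-1^2·-1^-1 = -1.
(a,b)_19: α=0, u≡3; β=-3, v≡10 (mod 19); (3|19)=-1, (10|19)=-1; sign (−1)^0·-1^-3·-1^0 = -1.
Ram(1131, 551) = {2, 3, 13, 19}; no ℚ_2-point on the conic.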